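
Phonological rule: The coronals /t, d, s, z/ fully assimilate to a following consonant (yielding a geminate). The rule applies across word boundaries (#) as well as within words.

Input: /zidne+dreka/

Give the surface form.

/d/ before /n/ → [n] (total assimilation)
/d/ before /r/ → [r] (total assimilation)

[zinne+rreka]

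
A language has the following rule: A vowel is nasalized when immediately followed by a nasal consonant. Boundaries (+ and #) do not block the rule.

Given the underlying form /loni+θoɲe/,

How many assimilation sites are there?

2

/o/ before nasal /n/ → [õ]
/o/ before nasal /ɲ/ → [õ]
2 segments change.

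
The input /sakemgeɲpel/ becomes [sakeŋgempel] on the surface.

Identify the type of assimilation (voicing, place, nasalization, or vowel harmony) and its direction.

place assimilation, regressive

/m/→[ŋ] /ɲ/→[m].
Each target copies a feature from the following segment, so the direction is regressive.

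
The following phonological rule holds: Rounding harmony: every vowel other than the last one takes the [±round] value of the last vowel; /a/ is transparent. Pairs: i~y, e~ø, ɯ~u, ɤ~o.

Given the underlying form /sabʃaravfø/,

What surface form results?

no segment meets the rule's conditions; no change.

[sabʃaravfø]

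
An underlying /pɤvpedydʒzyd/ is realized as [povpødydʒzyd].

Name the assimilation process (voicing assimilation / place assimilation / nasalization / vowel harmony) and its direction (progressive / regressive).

/ɤ/→[o] /e/→[ø].
Vowels agree with the last vowel, so the harmony is regressive.

vowel harmony, regressive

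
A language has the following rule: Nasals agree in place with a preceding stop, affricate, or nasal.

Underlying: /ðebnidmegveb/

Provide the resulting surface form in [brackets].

[ðebmidnegveb]

/n/ after /b/ (labial) → [m]
/m/ after /d/ (alveolar) → [n]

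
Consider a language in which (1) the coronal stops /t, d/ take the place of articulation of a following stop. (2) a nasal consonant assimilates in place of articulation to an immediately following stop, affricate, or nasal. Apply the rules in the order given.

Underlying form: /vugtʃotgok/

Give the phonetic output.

[vugtʃokgok]

Rule 1: /t/ before /g/ (velar) → [k]
After rule 1: vugtʃokgok
Rule 2: no segment meets the rule's conditions; no change.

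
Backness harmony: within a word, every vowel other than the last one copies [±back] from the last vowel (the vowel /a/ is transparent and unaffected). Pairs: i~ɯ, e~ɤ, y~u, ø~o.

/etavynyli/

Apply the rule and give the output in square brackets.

[etavynyli]

no segment meets the rule's conditions; no change.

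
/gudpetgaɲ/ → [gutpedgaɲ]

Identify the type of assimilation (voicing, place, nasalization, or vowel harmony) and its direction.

/d/→[t] /t/→[d].
Each target copies a feature from the following segment, so the direction is regressive.

voicing assimilation, regressive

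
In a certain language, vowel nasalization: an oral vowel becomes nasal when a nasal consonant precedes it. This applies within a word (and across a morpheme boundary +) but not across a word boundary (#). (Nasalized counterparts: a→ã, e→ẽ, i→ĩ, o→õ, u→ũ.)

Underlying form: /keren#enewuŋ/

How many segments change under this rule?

1

/e/ after nasal /n/ → [ẽ]
1 segment changes.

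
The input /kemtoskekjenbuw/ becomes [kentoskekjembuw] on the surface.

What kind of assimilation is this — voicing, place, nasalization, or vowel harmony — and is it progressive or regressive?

place assimilation, regressive

/m/→[n] /n/→[m].
Each target copies a feature from the following segment, so the direction is regressive.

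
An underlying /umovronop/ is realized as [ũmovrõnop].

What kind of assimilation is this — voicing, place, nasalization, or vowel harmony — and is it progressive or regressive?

nasalization, regressive

/u/→[ũ] /o/→[õ].
Each target copies a feature from the following segment, so the direction is regressive.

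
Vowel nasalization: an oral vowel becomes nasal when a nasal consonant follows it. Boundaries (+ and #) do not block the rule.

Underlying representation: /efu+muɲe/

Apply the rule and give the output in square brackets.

[efũ+mũɲe]

/u/ before nasal /m/ → [ũ]
/u/ before nasal /ɲ/ → [ũ]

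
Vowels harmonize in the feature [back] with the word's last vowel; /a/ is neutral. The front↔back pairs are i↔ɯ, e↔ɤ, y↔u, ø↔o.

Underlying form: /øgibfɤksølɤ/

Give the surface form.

[ogɯbfɤksolɤ]

/ø/ harmonizes with /ɤ/ ([+back]) → [o]
/i/ harmonizes with /ɤ/ ([+back]) → [ɯ]
/ø/ harmonizes with /ɤ/ ([+back]) → [o]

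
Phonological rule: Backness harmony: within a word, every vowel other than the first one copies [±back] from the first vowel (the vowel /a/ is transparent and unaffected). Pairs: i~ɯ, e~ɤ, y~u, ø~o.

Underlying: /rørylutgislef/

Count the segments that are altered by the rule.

/u/ harmonizes with /ø/ ([-back]) → [y]
1 segment changes.

1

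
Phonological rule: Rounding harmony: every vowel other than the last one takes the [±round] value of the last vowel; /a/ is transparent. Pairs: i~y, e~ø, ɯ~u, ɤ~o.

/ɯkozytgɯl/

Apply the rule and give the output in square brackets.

/o/ harmonizes with /ɯ/ ([-round]) → [ɤ]
/y/ harmonizes with /ɯ/ ([-round]) → [i]

[ɯkɤzitgɯl]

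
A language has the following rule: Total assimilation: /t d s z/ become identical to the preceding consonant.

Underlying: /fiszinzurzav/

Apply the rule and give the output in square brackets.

/z/ after /s/ → [s] (total assimilation)
/z/ after /n/ → [n] (total assimilation)
/z/ after /r/ → [r] (total assimilation)

[fissinnurrav]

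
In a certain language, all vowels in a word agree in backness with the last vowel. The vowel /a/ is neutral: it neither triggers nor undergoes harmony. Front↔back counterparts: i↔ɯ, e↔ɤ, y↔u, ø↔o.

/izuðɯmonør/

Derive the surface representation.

[izyðimønør]

/u/ harmonizes with /ø/ ([-back]) → [y]
/ɯ/ harmonizes with /ø/ ([-back]) → [i]
/o/ harmonizes with /ø/ ([-back]) → [ø]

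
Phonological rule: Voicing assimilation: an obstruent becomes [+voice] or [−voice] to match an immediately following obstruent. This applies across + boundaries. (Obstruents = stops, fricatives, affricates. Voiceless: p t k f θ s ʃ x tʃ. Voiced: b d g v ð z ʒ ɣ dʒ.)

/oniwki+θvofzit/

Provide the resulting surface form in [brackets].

[oniwki+ðvovzit]

/θ/ before /v/ (voiced) → [ð]
/f/ before /z/ (voiced) → [v]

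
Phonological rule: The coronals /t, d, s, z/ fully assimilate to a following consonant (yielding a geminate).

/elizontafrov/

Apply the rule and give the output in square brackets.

[elizontafrov]

no segment meets the rule's conditions; no change.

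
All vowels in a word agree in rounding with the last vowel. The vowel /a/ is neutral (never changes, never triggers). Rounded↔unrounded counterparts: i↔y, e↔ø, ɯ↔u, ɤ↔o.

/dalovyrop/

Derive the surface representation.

[dalovyrop]

no segment meets the rule's conditions; no change.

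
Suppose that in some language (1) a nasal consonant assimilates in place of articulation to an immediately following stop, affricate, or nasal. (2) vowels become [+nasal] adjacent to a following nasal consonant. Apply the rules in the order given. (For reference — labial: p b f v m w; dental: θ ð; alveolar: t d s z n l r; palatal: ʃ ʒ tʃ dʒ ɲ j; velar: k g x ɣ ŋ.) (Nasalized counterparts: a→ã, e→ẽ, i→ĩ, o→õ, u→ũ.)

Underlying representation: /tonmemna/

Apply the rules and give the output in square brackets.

Rule 1: /n/ before /m/ (labial) → [m]
Rule 1: /m/ before /n/ (alveolar) → [n]
After rule 1: tommenna
Rule 2: /o/ before nasal /m/ → [õ]
Rule 2: /e/ before nasal /n/ → [ẽ]

[tõmmẽnna]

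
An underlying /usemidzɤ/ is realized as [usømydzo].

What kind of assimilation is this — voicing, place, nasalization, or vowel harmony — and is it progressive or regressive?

vowel harmony, progressive

/e/→[ø] /i/→[y] /ɤ/→[o].
Vowels agree with the first vowel, so the harmony is progressive.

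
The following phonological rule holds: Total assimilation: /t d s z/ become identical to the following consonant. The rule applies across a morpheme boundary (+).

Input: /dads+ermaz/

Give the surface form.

[dass+ermaz]

/d/ before /s/ → [s] (total assimilation)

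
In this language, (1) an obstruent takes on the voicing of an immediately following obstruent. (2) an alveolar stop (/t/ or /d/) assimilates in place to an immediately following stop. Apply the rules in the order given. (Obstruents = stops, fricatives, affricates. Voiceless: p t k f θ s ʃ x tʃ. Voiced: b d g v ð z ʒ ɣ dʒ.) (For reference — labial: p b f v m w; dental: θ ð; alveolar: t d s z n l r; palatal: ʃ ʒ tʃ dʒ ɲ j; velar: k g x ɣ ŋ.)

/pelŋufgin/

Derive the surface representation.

[pelŋuvgin]

Rule 1: /f/ before /g/ (voiced) → [v]
After rule 1: pelŋuvgin
Rule 2: no segment meets the rule's conditions; no change.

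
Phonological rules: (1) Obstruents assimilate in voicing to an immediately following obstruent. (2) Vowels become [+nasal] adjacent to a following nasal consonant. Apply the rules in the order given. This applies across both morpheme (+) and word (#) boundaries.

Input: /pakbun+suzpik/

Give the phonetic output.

[pagbũn+suspik]

Rule 1: /k/ before /b/ (voiced) → [g]
Rule 1: /z/ before /p/ (voiceless) → [s]
After rule 1: pagbun+suspik
Rule 2: /u/ before nasal /n/ → [ũ]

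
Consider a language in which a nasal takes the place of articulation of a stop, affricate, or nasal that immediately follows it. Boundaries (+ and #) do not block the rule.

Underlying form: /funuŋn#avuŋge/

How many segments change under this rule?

/ŋ/ before /n/ (alveolar) → [n]
1 segment changes.

1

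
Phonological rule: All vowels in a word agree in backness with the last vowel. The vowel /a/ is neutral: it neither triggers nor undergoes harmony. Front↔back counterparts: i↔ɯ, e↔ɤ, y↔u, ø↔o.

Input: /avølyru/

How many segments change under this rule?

/ø/ harmonizes with /u/ ([+back]) → [o]
/y/ harmonizes with /u/ ([+back]) → [u]
2 segments change.

2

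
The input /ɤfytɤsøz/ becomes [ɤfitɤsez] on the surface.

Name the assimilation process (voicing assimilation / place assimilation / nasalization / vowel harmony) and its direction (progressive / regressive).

vowel harmony, progressive

/y/→[i] /ø/→[e].
Vowels agree with the first vowel, so the harmony is progressive.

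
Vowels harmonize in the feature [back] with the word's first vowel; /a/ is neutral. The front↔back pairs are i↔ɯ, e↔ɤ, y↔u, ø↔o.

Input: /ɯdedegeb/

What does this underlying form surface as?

/e/ harmonizes with /ɯ/ ([+back]) → [ɤ]
/e/ harmonizes with /ɯ/ ([+back]) → [ɤ]
/e/ harmonizes with /ɯ/ ([+back]) → [ɤ]

[ɯdɤdɤgɤb]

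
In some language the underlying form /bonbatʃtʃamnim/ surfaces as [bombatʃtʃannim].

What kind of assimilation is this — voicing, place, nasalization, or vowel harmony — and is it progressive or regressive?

/n/→[m] /m/→[n].
Each target copies a feature from the following segment, so the direction is regressive.

place assimilation, regressive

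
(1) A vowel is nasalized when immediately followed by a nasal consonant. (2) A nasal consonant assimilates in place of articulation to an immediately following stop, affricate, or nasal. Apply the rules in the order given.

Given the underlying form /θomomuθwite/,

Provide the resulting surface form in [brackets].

[θõmõmuθwite]

Rule 1: /o/ before nasal /m/ → [õ]
Rule 1: /o/ before nasal /m/ → [õ]
After rule 1: θõmõmuθwite
Rule 2: no segment meets the rule's conditions; no change.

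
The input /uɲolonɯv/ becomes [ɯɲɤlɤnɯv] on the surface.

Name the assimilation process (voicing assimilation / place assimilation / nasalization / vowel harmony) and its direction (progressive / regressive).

vowel harmony, regressive

/u/→[ɯ] /o/→[ɤ] /o/→[ɤ].
Vowels agree with the last vowel, so the harmony is regressive.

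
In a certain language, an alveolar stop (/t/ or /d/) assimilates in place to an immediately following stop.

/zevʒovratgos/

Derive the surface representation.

[zevʒovrakgos]

/t/ before /g/ (velar) → [k]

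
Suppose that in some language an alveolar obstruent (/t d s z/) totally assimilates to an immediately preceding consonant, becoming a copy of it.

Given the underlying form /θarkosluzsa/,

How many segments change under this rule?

1

/s/ after /z/ → [z] (total assimilation)
1 segment changes.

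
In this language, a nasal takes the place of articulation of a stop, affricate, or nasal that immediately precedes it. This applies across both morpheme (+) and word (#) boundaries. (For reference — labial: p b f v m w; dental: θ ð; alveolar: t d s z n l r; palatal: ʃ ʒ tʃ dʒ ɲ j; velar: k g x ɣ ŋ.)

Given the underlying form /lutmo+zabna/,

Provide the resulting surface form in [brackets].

[lutno+zabma]

/m/ after /t/ (alveolar) → [n]
/n/ after /b/ (labial) → [m]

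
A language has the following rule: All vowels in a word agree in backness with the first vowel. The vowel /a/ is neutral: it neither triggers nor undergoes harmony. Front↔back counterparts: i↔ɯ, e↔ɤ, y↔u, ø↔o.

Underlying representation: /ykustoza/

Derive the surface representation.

/u/ harmonizes with /y/ ([-back]) → [y]
/o/ harmonizes with /y/ ([-back]) → [ø]

[ykystøza]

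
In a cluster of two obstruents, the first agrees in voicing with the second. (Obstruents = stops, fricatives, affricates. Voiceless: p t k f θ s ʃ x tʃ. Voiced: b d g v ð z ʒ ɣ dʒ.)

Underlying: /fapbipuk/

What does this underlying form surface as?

[fabbipuk]

/p/ before /b/ (voiced) → [b]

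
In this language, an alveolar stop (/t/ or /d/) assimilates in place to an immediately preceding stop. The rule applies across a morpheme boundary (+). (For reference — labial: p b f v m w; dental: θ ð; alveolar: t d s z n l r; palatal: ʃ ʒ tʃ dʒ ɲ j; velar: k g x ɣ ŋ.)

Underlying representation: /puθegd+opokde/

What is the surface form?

[puθegg+opokge]

/d/ after /g/ (velar) → [g]
/d/ after /k/ (velar) → [g]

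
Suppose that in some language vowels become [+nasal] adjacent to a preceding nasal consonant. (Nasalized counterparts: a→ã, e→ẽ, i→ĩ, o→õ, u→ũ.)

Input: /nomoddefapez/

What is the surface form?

/o/ after nasal /n/ → [õ]
/o/ after nasal /m/ → [õ]

[nõmõddefapez]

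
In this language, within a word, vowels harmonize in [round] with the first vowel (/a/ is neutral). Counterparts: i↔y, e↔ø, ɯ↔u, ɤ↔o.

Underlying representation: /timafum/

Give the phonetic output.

/u/ harmonizes with /i/ ([-round]) → [ɯ]

[timafɯm]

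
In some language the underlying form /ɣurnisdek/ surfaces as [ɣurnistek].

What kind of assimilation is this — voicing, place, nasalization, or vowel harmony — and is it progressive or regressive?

/d/→[t].
Each target copies a feature from the preceding segment, so the direction is progressive.

voicing assimilation, progressive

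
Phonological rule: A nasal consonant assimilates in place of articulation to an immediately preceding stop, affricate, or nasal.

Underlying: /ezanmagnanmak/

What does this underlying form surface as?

[ezannagŋannak]

/m/ after /n/ (alveolar) → [n]
/n/ after /g/ (velar) → [ŋ]
/m/ after /n/ (alveolar) → [n]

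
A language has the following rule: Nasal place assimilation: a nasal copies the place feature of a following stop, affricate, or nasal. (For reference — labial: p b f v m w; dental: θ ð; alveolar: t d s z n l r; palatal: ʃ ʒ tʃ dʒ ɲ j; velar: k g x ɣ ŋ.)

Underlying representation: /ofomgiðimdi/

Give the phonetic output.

/m/ before /g/ (velar) → [ŋ]
/m/ before /d/ (alveolar) → [n]

[ofoŋgiðindi]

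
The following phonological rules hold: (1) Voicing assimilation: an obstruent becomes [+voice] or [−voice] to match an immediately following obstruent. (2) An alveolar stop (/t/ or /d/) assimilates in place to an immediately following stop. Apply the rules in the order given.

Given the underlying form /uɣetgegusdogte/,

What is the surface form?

[uɣeggeguzdokte]

Rule 1: /t/ before /g/ (voiced) → [d]
Rule 1: /s/ before /d/ (voiced) → [z]
Rule 1: /g/ before /t/ (voiceless) → [k]
After rule 1: uɣedgeguzdokte
Rule 2: /d/ before /g/ (velar) → [g]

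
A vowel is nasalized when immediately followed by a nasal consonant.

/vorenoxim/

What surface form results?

/e/ before nasal /n/ → [ẽ]
/i/ before nasal /m/ → [ĩ]

[vorẽnoxĩm]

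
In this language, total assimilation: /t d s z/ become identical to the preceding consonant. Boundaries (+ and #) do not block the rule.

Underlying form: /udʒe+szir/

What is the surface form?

/z/ after /s/ → [s] (total assimilation)

[udʒe+ssir]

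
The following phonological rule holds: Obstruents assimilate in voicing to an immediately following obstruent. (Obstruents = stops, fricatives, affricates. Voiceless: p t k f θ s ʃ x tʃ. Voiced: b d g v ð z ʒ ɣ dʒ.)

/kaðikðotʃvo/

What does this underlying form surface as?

/k/ before /ð/ (voiced) → [g]
/tʃ/ before /v/ (voiced) → [dʒ]

[kaðigðodʒvo]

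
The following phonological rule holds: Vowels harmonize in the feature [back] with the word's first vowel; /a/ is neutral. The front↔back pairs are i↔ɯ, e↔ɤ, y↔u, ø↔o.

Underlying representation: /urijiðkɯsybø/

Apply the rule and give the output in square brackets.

[urɯjɯðkɯsubo]

/i/ harmonizes with /u/ ([+back]) → [ɯ]
/i/ harmonizes with /u/ ([+back]) → [ɯ]
/y/ harmonizes with /u/ ([+back]) → [u]
/ø/ harmonizes with /u/ ([+back]) → [o]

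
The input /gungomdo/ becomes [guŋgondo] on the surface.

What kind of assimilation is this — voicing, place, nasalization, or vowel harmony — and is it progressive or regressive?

place assimilation, regressive

/n/→[ŋ] /m/→[n].
Each target copies a feature from the following segment, so the direction is regressive.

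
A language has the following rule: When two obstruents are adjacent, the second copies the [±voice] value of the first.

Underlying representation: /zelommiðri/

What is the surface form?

no segment meets the rule's conditions; no change.

[zelommiðri]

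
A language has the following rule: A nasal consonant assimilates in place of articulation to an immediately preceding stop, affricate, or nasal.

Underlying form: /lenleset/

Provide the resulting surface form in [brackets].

no segment meets the rule's conditions; no change.

[lenleset]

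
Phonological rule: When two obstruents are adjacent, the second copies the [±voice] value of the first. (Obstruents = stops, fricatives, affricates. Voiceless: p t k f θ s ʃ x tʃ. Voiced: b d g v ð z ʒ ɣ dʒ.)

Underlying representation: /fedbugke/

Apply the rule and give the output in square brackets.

/k/ after /g/ (voiced) → [g]

[fedbugge]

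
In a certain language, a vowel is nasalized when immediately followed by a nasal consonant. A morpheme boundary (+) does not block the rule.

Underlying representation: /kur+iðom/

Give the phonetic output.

[kur+iðõm]

/o/ before nasal /m/ → [õ]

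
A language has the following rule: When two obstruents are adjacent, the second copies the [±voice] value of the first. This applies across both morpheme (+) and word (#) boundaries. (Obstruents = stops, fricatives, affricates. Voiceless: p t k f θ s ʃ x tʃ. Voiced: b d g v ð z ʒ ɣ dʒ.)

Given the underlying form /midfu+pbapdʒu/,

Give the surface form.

[midvu+ppaptʃu]

/f/ after /d/ (voiced) → [v]
/b/ after /p/ (voiceless) → [p]
/dʒ/ after /p/ (voiceless) → [tʃ]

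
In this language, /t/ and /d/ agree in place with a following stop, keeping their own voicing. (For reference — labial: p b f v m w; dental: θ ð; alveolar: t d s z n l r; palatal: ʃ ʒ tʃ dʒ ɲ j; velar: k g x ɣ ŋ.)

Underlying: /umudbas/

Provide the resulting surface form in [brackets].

[umubbas]

/d/ before /b/ (labial) → [b]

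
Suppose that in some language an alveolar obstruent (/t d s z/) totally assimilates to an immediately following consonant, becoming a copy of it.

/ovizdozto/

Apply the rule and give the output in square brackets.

/z/ before /d/ → [d] (total assimilation)
/z/ before /t/ → [t] (total assimilation)

[oviddotto]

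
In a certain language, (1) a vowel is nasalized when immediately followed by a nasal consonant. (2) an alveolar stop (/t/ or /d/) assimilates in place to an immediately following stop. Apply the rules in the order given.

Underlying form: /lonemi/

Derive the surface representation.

[lõnẽmi]

Rule 1: /o/ before nasal /n/ → [õ]
Rule 1: /e/ before nasal /m/ → [ẽ]
After rule 1: lõnẽmi
Rule 2: no segment meets the rule's conditions; no change.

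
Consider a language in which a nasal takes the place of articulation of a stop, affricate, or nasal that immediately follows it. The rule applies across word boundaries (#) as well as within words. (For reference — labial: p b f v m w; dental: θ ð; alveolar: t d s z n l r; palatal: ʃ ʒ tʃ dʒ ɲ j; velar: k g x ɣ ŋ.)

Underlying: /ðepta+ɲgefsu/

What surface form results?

/ɲ/ before /g/ (velar) → [ŋ]

[ðepta+ŋgefsu]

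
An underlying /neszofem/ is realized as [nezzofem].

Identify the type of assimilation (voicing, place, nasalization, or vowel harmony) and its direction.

/s/→[z].
Each target copies a feature from the following segment, so the direction is regressive.

voicing assimilation, regressive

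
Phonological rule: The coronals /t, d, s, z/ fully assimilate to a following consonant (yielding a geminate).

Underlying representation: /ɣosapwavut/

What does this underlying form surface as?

no segment meets the rule's conditions; no change.

[ɣosapwavut]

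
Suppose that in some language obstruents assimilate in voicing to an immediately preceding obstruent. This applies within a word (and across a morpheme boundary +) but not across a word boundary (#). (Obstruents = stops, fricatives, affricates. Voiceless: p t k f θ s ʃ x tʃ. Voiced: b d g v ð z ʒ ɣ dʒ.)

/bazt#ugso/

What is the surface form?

[bazd#ugzo]

/t/ after /z/ (voiced) → [d]
/s/ after /g/ (voiced) → [z]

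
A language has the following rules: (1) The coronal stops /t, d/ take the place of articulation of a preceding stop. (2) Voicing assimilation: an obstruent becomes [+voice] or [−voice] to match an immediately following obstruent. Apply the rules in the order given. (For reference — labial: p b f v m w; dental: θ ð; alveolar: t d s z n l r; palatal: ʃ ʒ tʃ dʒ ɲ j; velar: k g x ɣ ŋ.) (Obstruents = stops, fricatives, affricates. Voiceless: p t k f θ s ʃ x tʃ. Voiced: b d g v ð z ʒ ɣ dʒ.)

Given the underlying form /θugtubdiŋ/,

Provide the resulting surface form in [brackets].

Rule 1: /t/ after /g/ (velar) → [k]
Rule 1: /d/ after /b/ (labial) → [b]
After rule 1: θugkubbiŋ
Rule 2: /g/ before /k/ (voiceless) → [k]

[θukkubbiŋ]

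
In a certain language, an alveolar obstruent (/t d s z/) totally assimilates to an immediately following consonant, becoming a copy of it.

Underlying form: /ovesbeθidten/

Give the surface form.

[ovebbeθitten]

/s/ before /b/ → [b] (total assimilation)
/d/ before /t/ → [t] (total assimilation)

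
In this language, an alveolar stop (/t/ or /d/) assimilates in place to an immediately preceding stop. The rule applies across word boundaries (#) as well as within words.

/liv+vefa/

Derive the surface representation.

no segment meets the rule's conditions; no change.

[liv+vefa]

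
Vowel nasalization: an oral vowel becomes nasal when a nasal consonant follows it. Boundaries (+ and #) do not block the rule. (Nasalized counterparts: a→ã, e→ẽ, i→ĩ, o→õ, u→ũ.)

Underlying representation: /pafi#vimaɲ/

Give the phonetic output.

/i/ before nasal /m/ → [ĩ]
/a/ before nasal /ɲ/ → [ã]

[pafi#vĩmãɲ]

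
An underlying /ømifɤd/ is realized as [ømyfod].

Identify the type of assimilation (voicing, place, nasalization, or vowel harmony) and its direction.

/i/→[y] /ɤ/→[o].
Vowels agree with the first vowel, so the harmony is progressive.

vowel harmony, progressive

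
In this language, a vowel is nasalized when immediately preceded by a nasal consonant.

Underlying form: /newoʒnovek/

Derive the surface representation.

[nẽwoʒnõvek]

/e/ after nasal /n/ → [ẽ]
/o/ after nasal /n/ → [õ]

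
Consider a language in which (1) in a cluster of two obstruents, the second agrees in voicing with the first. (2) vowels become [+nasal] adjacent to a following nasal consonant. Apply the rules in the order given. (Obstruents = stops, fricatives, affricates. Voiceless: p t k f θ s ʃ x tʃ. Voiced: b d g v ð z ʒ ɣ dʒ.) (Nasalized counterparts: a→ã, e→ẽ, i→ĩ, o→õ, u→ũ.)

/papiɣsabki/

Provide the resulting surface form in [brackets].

Rule 1: /s/ after /ɣ/ (voiced) → [z]
Rule 1: /k/ after /b/ (voiced) → [g]
After rule 1: papiɣzabgi
Rule 2: no segment meets the rule's conditions; no change.

[papiɣzabgi]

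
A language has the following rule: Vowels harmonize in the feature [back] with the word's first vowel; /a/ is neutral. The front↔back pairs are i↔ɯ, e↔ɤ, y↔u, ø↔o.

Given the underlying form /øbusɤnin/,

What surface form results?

[øbysenin]

/u/ harmonizes with /ø/ ([-back]) → [y]
/ɤ/ harmonizes with /ø/ ([-back]) → [e]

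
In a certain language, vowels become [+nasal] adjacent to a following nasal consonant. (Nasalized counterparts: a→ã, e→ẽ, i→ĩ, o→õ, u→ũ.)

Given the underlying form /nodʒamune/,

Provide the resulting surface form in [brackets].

/a/ before nasal /m/ → [ã]
/u/ before nasal /n/ → [ũ]

[nodʒãmũne]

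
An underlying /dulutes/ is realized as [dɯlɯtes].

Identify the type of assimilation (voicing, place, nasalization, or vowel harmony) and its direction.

/u/→[ɯ] /u/→[ɯ].
Vowels agree with the last vowel, so the harmony is regressive.

vowel harmony, regressive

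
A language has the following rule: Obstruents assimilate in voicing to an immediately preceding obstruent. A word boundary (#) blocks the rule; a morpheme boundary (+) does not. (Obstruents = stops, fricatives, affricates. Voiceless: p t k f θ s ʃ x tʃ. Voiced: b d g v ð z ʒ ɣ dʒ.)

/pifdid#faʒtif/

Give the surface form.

/d/ after /f/ (voiceless) → [t]
/t/ after /ʒ/ (voiced) → [d]

[piftid#faʒdif]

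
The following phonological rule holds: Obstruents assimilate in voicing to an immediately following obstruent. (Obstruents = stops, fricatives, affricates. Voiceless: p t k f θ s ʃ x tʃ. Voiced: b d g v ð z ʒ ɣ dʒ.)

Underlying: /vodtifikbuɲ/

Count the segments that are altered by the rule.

2

/d/ before /t/ (voiceless) → [t]
/k/ before /b/ (voiced) → [g]
2 segments change.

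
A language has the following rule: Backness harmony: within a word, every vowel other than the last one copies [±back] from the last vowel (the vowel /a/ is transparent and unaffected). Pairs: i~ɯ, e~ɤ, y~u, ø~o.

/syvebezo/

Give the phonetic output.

[suvɤbɤzo]

/y/ harmonizes with /o/ ([+back]) → [u]
/e/ harmonizes with /o/ ([+back]) → [ɤ]
/e/ harmonizes with /o/ ([+back]) → [ɤ]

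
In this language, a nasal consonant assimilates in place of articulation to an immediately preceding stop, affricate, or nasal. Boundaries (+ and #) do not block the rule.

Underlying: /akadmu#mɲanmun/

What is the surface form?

/m/ after /d/ (alveolar) → [n]
/ɲ/ after /m/ (labial) → [m]
/m/ after /n/ (alveolar) → [n]

[akadnu#mmannun]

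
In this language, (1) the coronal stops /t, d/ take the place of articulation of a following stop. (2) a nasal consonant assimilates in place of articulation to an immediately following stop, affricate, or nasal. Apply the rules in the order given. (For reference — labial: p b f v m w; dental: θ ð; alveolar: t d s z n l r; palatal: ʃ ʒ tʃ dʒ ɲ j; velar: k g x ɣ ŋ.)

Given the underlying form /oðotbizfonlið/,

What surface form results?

Rule 1: /t/ before /b/ (labial) → [p]
After rule 1: oðopbizfonlið
Rule 2: no segment meets the rule's conditions; no change.

[oðopbizfonlið]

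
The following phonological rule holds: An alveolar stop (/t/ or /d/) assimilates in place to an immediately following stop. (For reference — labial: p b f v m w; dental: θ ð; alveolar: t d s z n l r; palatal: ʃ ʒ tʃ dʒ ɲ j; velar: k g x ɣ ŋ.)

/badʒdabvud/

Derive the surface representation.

no segment meets the rule's conditions; no change.

[badʒdabvud]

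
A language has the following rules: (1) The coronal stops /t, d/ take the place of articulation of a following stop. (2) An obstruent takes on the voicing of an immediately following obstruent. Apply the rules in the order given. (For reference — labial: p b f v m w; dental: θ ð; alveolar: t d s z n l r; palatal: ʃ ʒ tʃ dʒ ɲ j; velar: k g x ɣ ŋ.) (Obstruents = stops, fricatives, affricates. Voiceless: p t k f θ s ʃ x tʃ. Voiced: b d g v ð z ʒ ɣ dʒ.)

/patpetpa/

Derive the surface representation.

[pappeppa]

Rule 1: /t/ before /p/ (labial) → [p]
Rule 1: /t/ before /p/ (labial) → [p]
After rule 1: pappeppa
Rule 2: no segment meets the rule's conditions; no change.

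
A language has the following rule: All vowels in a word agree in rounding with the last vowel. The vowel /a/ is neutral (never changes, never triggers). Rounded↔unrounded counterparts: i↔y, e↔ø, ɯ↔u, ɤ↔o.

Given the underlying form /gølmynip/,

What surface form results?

/ø/ harmonizes with /i/ ([-round]) → [e]
/y/ harmonizes with /i/ ([-round]) → [i]

[gelminip]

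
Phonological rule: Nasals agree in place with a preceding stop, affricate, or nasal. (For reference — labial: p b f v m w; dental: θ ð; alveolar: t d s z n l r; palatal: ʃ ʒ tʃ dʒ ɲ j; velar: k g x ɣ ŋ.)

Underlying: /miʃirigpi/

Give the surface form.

no segment meets the rule's conditions; no change.

[miʃirigpi]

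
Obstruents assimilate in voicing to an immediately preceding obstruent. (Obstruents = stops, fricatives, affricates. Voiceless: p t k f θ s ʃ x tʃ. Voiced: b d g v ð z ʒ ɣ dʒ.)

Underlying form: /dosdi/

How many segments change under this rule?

/d/ after /s/ (voiceless) → [t]
1 segment changes.

1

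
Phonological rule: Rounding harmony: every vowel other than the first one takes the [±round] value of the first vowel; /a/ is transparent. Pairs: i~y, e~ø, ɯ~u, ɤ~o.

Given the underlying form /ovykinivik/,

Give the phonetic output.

[ovykynyvyk]

/i/ harmonizes with /o/ ([+round]) → [y]
/i/ harmonizes with /o/ ([+round]) → [y]
/i/ harmonizes with /o/ ([+round]) → [y]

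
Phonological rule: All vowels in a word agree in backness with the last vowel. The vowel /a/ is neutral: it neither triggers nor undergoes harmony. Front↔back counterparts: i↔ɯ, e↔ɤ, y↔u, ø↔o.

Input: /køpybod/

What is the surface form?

/ø/ harmonizes with /o/ ([+back]) → [o]
/y/ harmonizes with /o/ ([+back]) → [u]

[kopubod]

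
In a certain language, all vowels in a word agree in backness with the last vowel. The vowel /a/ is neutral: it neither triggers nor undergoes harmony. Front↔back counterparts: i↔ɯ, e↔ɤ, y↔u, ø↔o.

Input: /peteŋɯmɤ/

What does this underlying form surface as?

/e/ harmonizes with /ɤ/ ([+back]) → [ɤ]
/e/ harmonizes with /ɤ/ ([+back]) → [ɤ]

[pɤtɤŋɯmɤ]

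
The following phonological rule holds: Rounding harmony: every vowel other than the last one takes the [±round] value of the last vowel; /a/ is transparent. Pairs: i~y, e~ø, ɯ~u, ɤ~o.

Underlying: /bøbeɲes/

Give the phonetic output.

[bebeɲes]

/ø/ harmonizes with /e/ ([-round]) → [e]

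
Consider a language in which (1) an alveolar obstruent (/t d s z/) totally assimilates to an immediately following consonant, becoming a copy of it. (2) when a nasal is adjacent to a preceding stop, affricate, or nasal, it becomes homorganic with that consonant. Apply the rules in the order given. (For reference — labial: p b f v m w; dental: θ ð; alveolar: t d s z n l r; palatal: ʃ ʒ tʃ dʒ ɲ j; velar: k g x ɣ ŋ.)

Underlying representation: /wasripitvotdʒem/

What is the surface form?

[warripivvodʒdʒem]

Rule 1: /s/ before /r/ → [r] (total assimilation)
Rule 1: /t/ before /v/ → [v] (total assimilation)
Rule 1: /t/ before /dʒ/ → [dʒ] (total assimilation)
After rule 1: warripivvodʒdʒem
Rule 2: no segment meets the rule's conditions; no change.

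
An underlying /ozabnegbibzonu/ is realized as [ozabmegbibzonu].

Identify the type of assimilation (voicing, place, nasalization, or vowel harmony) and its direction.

place assimilation, progressive

/n/→[m].
Each target copies a feature from the preceding segment, so the direction is progressive.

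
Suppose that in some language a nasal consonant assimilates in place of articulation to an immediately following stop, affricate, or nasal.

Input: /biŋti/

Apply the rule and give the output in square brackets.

/ŋ/ before /t/ (alveolar) → [n]

[binti]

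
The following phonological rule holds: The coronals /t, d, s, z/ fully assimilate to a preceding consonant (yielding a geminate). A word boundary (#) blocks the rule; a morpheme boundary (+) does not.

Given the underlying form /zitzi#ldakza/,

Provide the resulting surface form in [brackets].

/z/ after /t/ → [t] (total assimilation)
/d/ after /l/ → [l] (total assimilation)
/z/ after /k/ → [k] (total assimilation)

[zitti#llakka]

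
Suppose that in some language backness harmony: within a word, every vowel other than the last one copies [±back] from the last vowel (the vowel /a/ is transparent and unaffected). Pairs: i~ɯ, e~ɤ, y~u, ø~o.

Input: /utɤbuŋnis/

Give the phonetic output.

[ytebyŋnis]

/u/ harmonizes with /i/ ([-back]) → [y]
/ɤ/ harmonizes with /i/ ([-back]) → [e]
/u/ harmonizes with /i/ ([-back]) → [y]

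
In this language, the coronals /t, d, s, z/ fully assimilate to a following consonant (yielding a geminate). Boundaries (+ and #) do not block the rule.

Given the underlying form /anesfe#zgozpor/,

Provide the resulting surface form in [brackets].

/s/ before /f/ → [f] (total assimilation)
/z/ before /g/ → [g] (total assimilation)
/z/ before /p/ → [p] (total assimilation)

[aneffe#ggoppor]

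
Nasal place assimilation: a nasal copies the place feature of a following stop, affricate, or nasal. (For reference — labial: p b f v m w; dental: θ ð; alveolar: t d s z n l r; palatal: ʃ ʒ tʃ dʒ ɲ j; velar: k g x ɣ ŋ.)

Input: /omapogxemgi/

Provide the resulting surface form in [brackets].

[omapogxeŋgi]

/m/ before /g/ (velar) → [ŋ]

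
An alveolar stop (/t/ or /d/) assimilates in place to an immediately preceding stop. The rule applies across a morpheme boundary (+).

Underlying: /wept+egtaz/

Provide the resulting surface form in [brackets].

[wepp+egkaz]

/t/ after /p/ (labial) → [p]
/t/ after /g/ (velar) → [k]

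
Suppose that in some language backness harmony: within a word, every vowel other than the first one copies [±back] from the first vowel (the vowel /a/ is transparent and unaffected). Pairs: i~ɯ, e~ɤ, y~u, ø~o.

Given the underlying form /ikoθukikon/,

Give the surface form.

[ikøθykikøn]

/o/ harmonizes with /i/ ([-back]) → [ø]
/u/ harmonizes with /i/ ([-back]) → [y]
/o/ harmonizes with /i/ ([-back]) → [ø]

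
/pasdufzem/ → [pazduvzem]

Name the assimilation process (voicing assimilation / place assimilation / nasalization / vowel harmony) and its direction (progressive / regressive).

voicing assimilation, regressive

/s/→[z] /f/→[v].
Each target copies a feature from the following segment, so the direction is regressive.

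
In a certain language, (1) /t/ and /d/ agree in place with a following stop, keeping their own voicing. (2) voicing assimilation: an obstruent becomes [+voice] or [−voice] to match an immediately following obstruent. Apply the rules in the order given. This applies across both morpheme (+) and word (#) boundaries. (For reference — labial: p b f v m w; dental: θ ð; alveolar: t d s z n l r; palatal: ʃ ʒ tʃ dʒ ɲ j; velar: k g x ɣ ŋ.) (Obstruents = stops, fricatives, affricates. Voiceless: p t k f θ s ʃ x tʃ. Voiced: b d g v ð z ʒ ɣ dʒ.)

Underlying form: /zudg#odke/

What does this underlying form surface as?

Rule 1: /d/ before /g/ (velar) → [g]
Rule 1: /d/ before /k/ (velar) → [g]
After rule 1: zugg#ogke
Rule 2: /g/ before /k/ (voiceless) → [k]

[zugg#okke]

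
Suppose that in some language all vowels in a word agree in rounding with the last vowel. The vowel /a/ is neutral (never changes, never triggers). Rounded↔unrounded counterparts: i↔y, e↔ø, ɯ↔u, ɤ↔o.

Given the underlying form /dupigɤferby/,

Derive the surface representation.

/i/ harmonizes with /y/ ([+round]) → [y]
/ɤ/ harmonizes with /y/ ([+round]) → [o]
/e/ harmonizes with /y/ ([+round]) → [ø]

[dupygoførby]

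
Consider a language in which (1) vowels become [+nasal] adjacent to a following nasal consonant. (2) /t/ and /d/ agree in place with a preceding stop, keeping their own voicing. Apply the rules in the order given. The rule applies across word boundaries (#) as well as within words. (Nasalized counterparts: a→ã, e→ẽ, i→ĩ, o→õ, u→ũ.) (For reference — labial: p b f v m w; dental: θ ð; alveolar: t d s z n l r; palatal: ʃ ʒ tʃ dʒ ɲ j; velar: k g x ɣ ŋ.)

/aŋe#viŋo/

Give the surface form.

Rule 1: /a/ before nasal /ŋ/ → [ã]
Rule 1: /i/ before nasal /ŋ/ → [ĩ]
After rule 1: ãŋe#vĩŋo
Rule 2: no segment meets the rule's conditions; no change.

[ãŋe#vĩŋo]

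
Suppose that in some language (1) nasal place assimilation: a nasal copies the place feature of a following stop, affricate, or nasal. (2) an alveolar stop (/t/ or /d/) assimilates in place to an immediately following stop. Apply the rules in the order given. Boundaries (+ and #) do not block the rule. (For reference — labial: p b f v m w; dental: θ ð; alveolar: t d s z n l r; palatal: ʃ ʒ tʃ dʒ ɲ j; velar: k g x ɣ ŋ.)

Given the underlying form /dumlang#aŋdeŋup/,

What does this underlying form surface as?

Rule 1: /n/ before /g/ (velar) → [ŋ]
Rule 1: /ŋ/ before /d/ (alveolar) → [n]
After rule 1: dumlaŋg#andeŋup
Rule 2: no segment meets the rule's conditions; no change.

[dumlaŋg#andeŋup]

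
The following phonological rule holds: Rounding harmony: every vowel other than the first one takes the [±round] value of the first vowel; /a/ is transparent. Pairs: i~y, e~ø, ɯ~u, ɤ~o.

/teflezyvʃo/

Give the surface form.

[teflezivʃɤ]

/y/ harmonizes with /e/ ([-round]) → [i]
/o/ harmonizes with /e/ ([-round]) → [ɤ]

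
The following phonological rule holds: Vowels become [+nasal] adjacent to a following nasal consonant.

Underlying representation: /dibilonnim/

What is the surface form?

/o/ before nasal /n/ → [õ]
/i/ before nasal /m/ → [ĩ]

[dibilõnnĩm]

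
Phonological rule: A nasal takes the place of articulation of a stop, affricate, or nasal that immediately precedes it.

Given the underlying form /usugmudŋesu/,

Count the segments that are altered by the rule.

2

/m/ after /g/ (velar) → [ŋ]
/ŋ/ after /d/ (alveolar) → [n]
2 segments change.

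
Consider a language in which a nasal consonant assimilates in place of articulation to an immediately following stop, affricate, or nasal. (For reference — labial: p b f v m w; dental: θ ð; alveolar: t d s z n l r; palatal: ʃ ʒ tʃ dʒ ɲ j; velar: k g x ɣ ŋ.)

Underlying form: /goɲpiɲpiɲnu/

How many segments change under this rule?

/ɲ/ before /p/ (labial) → [m]
/ɲ/ before /p/ (labial) → [m]
/ɲ/ before /n/ (alveolar) → [n]
3 segments change.

3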